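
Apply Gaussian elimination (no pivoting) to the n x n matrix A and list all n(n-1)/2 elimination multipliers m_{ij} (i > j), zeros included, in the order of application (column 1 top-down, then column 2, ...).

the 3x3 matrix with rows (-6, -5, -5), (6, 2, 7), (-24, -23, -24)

multipliers: -1, 4, 1

Forward elimination:
R2 <- R2 - (-1)*R1:  [  0  -3   2 ]
R3 <- R3 - (4)*R1:  [  0  -3  -4 ]
R3 <- R3 - (1)*R2:  [  0   0  -6 ]
Multipliers (in order of application): m_{21} = -1, m_{31} = 4, m_{32} = 1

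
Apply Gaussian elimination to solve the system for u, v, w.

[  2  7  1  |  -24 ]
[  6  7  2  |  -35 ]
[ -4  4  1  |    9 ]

Forward elimination on [A|b]:
R2 <- R2 - (3)*R1:  [   0  -14   -1   37 ]
R3 <- R3 - (-2)*R1:  [   0   18    3  -39 ]
R3 <- R3 - (-9/7)*R2:  [    0     0  12/7  60/7 ]
Row echelon form:
[ 2    7     1  |   -24 ]
[ 0  -14    -1  |    37 ]
[ 0    0  12/7  |  60/7 ]
Back-substitution:
w = (60/7) / (12/7) = 5
v = (37 - (-1)*(5)) / -14 = -3
u = (-24 - (7)*(-3) - (1)*(5)) / 2 = -4

(-4, -3, 5)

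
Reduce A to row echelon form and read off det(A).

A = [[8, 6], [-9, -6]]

det(A) = 6

Forward elimination:
R2 <- R2 - (-9/8)*R1:  [   0  3/4 ]
Upper-triangular form:
[ 8    6 ]
[ 0  3/4 ]
det(A) = (-1)^0 * (8) * (3/4) = 6  (0 row swaps -> sign +1)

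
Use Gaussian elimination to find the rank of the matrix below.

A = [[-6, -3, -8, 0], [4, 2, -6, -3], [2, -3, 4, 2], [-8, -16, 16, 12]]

rank(A) = 3

Row reduction:
R2 <- R2 - (-2/3)*R1:  [     0      0  -34/3     -3 ]
R3 <- R3 - (-1/3)*R1:  [   0   -4  4/3    2 ]
R4 <- R4 - (4/3)*R1:  [    0   -12  80/3    12 ]
R2 <-> R3   (pivot in column 2 was zero)
[ -6   -3     -8   0 ]
[  0   -4    4/3   2 ]
[  0    0  -34/3  -3 ]
[  0  -12   80/3  12 ]
R4 <- R4 - (3)*R2:  [    0     0  68/3     6 ]
R4 <- R4 - (-2)*R3:  [ 0  0  0  0 ]
Row echelon form:
[ -6  -3     -8   0 ]
[  0  -4    4/3   2 ]
[  0   0  -34/3  -3 ]
[  0   0      0   0 ]
Nonzero rows / pivot columns: 3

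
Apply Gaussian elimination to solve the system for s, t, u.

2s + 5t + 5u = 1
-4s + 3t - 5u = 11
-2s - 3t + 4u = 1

(-2, 1, 0)

Forward elimination on [A|b]:
R2 <- R2 - (-2)*R1:  [  0  13   5  13 ]
R3 <- R3 - (-1)*R1:  [ 0  2  9  2 ]
R3 <- R3 - (2/13)*R2:  [      0       0  107/13       0 ]
Row echelon form:
[ 2   5       5  |   1 ]
[ 0  13       5  |  13 ]
[ 0   0  107/13  |   0 ]
Back-substitution:
u = (0) / (107/13) = 0
t = (13 - (5)*(0)) / 13 = 1
s = (1 - (5)*(1) - (5)*(0)) / 2 = -2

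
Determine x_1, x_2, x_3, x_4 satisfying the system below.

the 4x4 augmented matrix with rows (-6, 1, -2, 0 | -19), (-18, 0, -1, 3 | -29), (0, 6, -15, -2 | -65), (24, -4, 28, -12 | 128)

Forward elimination on [A|b]:
R2 <- R2 - (3)*R1:  [  0  -3   5   3  28 ]
R4 <- R4 - (-4)*R1:  [   0    0   20  -12   52 ]
R3 <- R3 - (-2)*R2:  [  0   0  -5   4  -9 ]
R4 <- R4 - (-4)*R3:  [  0   0   0   4  16 ]
Row echelon form:
[ -6   1  -2  0  |  -19 ]
[  0  -3   5  3  |   28 ]
[  0   0  -5  4  |   -9 ]
[  0   0   0  4  |   16 ]
Back-substitution:
x_4 = (16) / 4 = 4
x_3 = (-9 - (4)*(4)) / -5 = 5
x_2 = (28 - (5)*(5) - (3)*(4)) / -3 = 3
x_1 = (-19 - (1)*(3) - (-2)*(5)) / -6 = 2

(2, 3, 5, 4)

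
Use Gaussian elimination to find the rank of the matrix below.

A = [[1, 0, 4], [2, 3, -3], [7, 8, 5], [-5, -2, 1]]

Row reduction:
R2 <- R2 - (2)*R1:  [   0    3  -11 ]
R3 <- R3 - (7)*R1:  [   0    8  -23 ]
R4 <- R4 - (-5)*R1:  [  0  -2  21 ]
R3 <- R3 - (8/3)*R2:  [    0     0  19/3 ]
R4 <- R4 - (-2/3)*R2:  [    0     0  41/3 ]
R4 <- R4 - (41/19)*R3:  [ 0  0  0 ]
Row echelon form:
[ 1  0     4 ]
[ 0  3   -11 ]
[ 0  0  19/3 ]
[ 0  0     0 ]
Nonzero rows / pivot columns: 3

rank(A) = 3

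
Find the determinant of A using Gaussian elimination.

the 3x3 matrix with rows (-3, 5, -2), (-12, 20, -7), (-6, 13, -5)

det(A) = 9

Forward elimination:
R2 <- R2 - (4)*R1:  [ 0  0  1 ]
R3 <- R3 - (2)*R1:  [  0   3  -1 ]
R2 <-> R3   (pivot in column 2 was zero)
[ -3  5  -2 ]
[  0  3  -1 ]
[  0  0   1 ]
Upper-triangular form:
[ -3  5  -2 ]
[  0  3  -1 ]
[  0  0   1 ]
det(A) = (-1)^1 * (-3) * (3) * (1) = 9  (1 row swap -> sign -1)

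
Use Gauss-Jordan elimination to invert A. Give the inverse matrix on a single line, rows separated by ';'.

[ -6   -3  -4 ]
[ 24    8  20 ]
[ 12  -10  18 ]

inverse = [-43/18 -47/72 7/36; 4/3 5/12 -1/6; 7/3 2/3 -1/6]

Gauss-Jordan on [A | I]:
R1 <- (1/-6)*R1:  [    1   1/2   2/3  |  -1/6     0     0 ]
R2 <- R2 - (24)*R1:  [  0  -4   4  |   4   1   0 ]
R3 <- R3 - (12)*R1:  [   0  -16   10  |    2    0    1 ]
R2 <- (1/-4)*R2:  [    0     1    -1  |    -1  -1/4     0 ]
R1 <- R1 - (1/2)*R2:  [   1    0  7/6  |  1/3  1/8    0 ]
R3 <- R3 - (-16)*R2:  [   0    0   -6  |  -14   -4    1 ]
R3 <- (1/-6)*R3:  [    0     0     1  |   7/3   2/3  -1/6 ]
R1 <- R1 - (7/6)*R3:  [      1       0       0  |  -43/18  -47/72    7/36 ]
R2 <- R2 - (-1)*R3:  [    0     1     0  |   4/3  5/12  -1/6 ]
Right block of [I | A^{-1}] is the inverse:
[ -43/18  -47/72  7/36 ]
[    4/3    5/12  -1/6 ]
[    7/3     2/3  -1/6 ]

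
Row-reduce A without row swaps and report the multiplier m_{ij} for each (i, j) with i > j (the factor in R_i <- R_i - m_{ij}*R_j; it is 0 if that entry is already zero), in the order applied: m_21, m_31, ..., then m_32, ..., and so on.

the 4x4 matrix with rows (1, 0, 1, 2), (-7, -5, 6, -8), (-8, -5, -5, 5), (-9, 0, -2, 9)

Forward elimination:
R2 <- R2 - (-7)*R1:  [  0  -5  13   6 ]
R3 <- R3 - (-8)*R1:  [  0  -5   3  21 ]
R4 <- R4 - (-9)*R1:  [  0   0   7  27 ]
R3 <- R3 - (1)*R2:  [   0    0  -10   15 ]
R4: entry in column 2 is already 0 -> m_{42} = 0 (no row operation needed)
R4 <- R4 - (-7/10)*R3:  [    0     0     0  75/2 ]
Multipliers (in order of application): m_{21} = -7, m_{31} = -8, m_{41} = -9, m_{32} = 1, m_{42} = 0, m_{43} = -7/10

multipliers: -7, -8, -9, 1, 0, -7/10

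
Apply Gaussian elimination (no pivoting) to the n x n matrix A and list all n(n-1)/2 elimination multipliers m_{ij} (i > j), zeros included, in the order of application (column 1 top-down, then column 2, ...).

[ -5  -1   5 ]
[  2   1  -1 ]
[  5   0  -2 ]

multipliers: -2/5, -1, -5/3

Forward elimination:
R2 <- R2 - (-2/5)*R1:  [   0  3/5    1 ]
R3 <- R3 - (-1)*R1:  [  0  -1   3 ]
R3 <- R3 - (-5/3)*R2:  [    0     0  14/3 ]
Multipliers (in order of application): m_{21} = -2/5, m_{31} = -1, m_{32} = -5/3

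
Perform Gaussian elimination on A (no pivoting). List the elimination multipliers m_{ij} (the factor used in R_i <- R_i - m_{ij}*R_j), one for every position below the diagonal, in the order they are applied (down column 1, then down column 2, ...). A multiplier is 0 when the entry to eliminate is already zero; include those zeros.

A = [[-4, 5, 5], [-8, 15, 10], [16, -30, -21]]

Forward elimination:
R2 <- R2 - (2)*R1:  [ 0  5  0 ]
R3 <- R3 - (-4)*R1:  [   0  -10   -1 ]
R3 <- R3 - (-2)*R2:  [  0   0  -1 ]
Multipliers (in order of application): m_{21} = 2, m_{31} = -4, m_{32} = -2

multipliers: 2, -4, -2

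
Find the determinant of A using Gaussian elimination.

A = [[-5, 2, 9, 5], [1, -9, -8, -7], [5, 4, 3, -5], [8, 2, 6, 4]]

det(A) = 5760

Forward elimination:
R2 <- R2 - (-1/5)*R1:  [     0  -43/5  -31/5     -6 ]
R3 <- R3 - (-1)*R1:  [  0   6  12   0 ]
R4 <- R4 - (-8/5)*R1:  [     0   26/5  102/5     12 ]
R3 <- R3 - (-30/43)*R2:  [       0        0   330/43  -180/43 ]
R4 <- R4 - (-26/43)*R2:  [      0       0  716/43  360/43 ]
R4 <- R4 - (358/165)*R3:  [      0       0       0  192/11 ]
Upper-triangular form:
[ -5      2       9        5 ]
[  0  -43/5   -31/5       -6 ]
[  0      0  330/43  -180/43 ]
[  0      0       0   192/11 ]
det(A) = (-1)^0 * (-5) * (-43/5) * (330/43) * (192/11) = 5760  (0 row swaps -> sign +1)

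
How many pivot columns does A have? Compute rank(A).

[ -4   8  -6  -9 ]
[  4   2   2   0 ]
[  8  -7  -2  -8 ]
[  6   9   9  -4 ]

rank(A) = 4

Row reduction:
R2 <- R2 - (-1)*R1:  [  0  10  -4  -9 ]
R3 <- R3 - (-2)*R1:  [   0    9  -14  -26 ]
R4 <- R4 - (-3/2)*R1:  [     0     21      0  -35/2 ]
R3 <- R3 - (9/10)*R2:  [       0        0    -52/5  -179/10 ]
R4 <- R4 - (21/10)*R2:  [    0     0  42/5   7/5 ]
R4 <- R4 - (-21/26)*R3:  [       0        0        0  -679/52 ]
Row echelon form:
[ -4   8     -6       -9 ]
[  0  10     -4       -9 ]
[  0   0  -52/5  -179/10 ]
[  0   0      0  -679/52 ]
Nonzero rows / pivot columns: 4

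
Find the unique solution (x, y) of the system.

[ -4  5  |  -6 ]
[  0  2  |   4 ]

(4, 2)

Forward elimination on [A|b]:
Row echelon form:
[ -4  5  |  -6 ]
[  0  2  |   4 ]
Back-substitution:
y = (4) / 2 = 2
x = (-6 - (5)*(2)) / -4 = 4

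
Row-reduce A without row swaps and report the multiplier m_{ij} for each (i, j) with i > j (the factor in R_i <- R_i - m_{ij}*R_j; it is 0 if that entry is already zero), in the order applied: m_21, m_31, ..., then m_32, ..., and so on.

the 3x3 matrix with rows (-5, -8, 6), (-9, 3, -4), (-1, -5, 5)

Forward elimination:
R2 <- R2 - (9/5)*R1:  [     0   87/5  -74/5 ]
R3 <- R3 - (1/5)*R1:  [     0  -17/5   19/5 ]
R3 <- R3 - (-17/87)*R2:  [     0      0  79/87 ]
Multipliers (in order of application): m_{21} = 9/5, m_{31} = 1/5, m_{32} = -17/87

multipliers: 9/5, 1/5, -17/87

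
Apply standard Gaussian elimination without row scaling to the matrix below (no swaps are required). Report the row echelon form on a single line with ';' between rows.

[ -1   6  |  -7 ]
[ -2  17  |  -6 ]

Forward elimination:
R2 <- R2 - (2)*R1:  [ 0  5  8 ]
Row echelon form:
[ -1  6  |  -7 ]
[  0  5  |   8 ]

REF = [-1 6 -7; 0 5 8]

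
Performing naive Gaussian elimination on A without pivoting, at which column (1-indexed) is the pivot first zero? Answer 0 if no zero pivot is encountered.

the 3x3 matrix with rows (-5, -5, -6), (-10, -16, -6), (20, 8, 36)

first zero-pivot column = 3

Naive forward elimination:
R2 <- R2 - (2)*R1:  [  0  -6   6 ]
R3 <- R3 - (-4)*R1:  [   0  -12   12 ]
R3 <- R3 - (2)*R2:  [ 0  0  0 ]
Matrix at this point:
[ -5  -5  -6 ]
[  0  -6   6 ]
[  0   0   0 ]
Pivot entry (3,3) in the last row is zero and there are no rows below to swap with -> zero pivot in column 3 (A is singular).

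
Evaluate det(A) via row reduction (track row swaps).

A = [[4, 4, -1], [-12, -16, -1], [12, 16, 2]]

det(A) = -16

Forward elimination:
R2 <- R2 - (-3)*R1:  [  0  -4  -4 ]
R3 <- R3 - (3)*R1:  [ 0  4  5 ]
R3 <- R3 - (-1)*R2:  [ 0  0  1 ]
Upper-triangular form:
[ 4   4  -1 ]
[ 0  -4  -4 ]
[ 0   0   1 ]
det(A) = (-1)^0 * (4) * (-4) * (1) = -16  (0 row swaps -> sign +1)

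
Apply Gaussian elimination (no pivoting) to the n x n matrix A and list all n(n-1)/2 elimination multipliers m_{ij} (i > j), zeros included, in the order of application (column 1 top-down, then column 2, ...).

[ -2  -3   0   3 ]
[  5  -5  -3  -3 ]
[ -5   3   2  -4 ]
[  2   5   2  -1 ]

multipliers: -5/2, 5/2, -1, -21/25, -4/25, -38/13

Forward elimination:
R2 <- R2 - (-5/2)*R1:  [     0  -25/2     -3    9/2 ]
R3 <- R3 - (5/2)*R1:  [     0   21/2      2  -23/2 ]
R4 <- R4 - (-1)*R1:  [ 0  2  2  2 ]
R3 <- R3 - (-21/25)*R2:  [       0        0   -13/25  -193/25 ]
R4 <- R4 - (-4/25)*R2:  [     0      0  38/25  68/25 ]
R4 <- R4 - (-38/13)*R3:  [       0        0        0  -258/13 ]
Multipliers (in order of application): m_{21} = -5/2, m_{31} = 5/2, m_{41} = -1, m_{32} = -21/25, m_{42} = -4/25, m_{43} = -38/13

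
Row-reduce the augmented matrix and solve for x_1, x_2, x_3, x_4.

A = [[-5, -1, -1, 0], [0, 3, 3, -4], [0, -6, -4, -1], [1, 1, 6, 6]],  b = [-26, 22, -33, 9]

Forward elimination on [A|b]:
R4 <- R4 - (-1/5)*R1:  [    0   4/5  29/5     6  19/5 ]
R3 <- R3 - (-2)*R2:  [  0   0   2  -9  11 ]
R4 <- R4 - (4/15)*R2:  [      0       0       5  106/15  -31/15 ]
R4 <- R4 - (5/2)*R3:  [       0        0        0   887/30  -887/30 ]
Row echelon form:
[ -5  -1  -1       0  |      -26 ]
[  0   3   3      -4  |       22 ]
[  0   0   2      -9  |       11 ]
[  0   0   0  887/30  |  -887/30 ]
Back-substitution:
x_4 = (-887/30) / (887/30) = -1
x_3 = (11 - (-9)*(-1)) / 2 = 1
x_2 = (22 - (3)*(1) - (-4)*(-1)) / 3 = 5
x_1 = (-26 - (-1)*(5) - (-1)*(1)) / -5 = 4

(4, 5, 1, -1)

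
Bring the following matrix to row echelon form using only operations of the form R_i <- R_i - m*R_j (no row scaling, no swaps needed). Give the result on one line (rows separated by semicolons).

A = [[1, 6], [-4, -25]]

Forward elimination:
R2 <- R2 - (-4)*R1:  [  0  -1 ]
Row echelon form:
[ 1   6 ]
[ 0  -1 ]

REF = [1 6; 0 -1]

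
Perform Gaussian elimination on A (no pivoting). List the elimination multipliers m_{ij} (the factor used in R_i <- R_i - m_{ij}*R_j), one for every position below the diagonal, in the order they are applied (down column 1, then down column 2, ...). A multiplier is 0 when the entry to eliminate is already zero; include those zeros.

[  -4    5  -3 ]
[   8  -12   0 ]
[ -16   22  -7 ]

Forward elimination:
R2 <- R2 - (-2)*R1:  [  0  -2  -6 ]
R3 <- R3 - (4)*R1:  [ 0  2  5 ]
R3 <- R3 - (-1)*R2:  [  0   0  -1 ]
Multipliers (in order of application): m_{21} = -2, m_{31} = 4, m_{32} = -1

multipliers: -2, 4, -1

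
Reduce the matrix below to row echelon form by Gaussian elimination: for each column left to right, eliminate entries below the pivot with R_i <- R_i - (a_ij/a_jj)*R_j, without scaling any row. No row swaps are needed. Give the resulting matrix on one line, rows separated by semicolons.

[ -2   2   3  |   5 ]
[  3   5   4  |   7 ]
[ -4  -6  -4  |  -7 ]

REF = [-2 2 3 5; 0 8 17/2 29/2; 0 0 5/8 9/8]

Forward elimination:
R2 <- R2 - (-3/2)*R1:  [    0     8  17/2  29/2 ]
R3 <- R3 - (2)*R1:  [   0  -10  -10  -17 ]
R3 <- R3 - (-5/4)*R2:  [   0    0  5/8  9/8 ]
Row echelon form:
[ -2  2     3  |     5 ]
[  0  8  17/2  |  29/2 ]
[  0  0   5/8  |   9/8 ]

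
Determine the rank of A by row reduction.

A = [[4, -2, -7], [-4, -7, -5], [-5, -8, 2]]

Row reduction:
R2 <- R2 - (-1)*R1:  [   0   -9  -12 ]
R3 <- R3 - (-5/4)*R1:  [     0  -21/2  -27/4 ]
R3 <- R3 - (7/6)*R2:  [    0     0  29/4 ]
Row echelon form:
[ 4  -2    -7 ]
[ 0  -9   -12 ]
[ 0   0  29/4 ]
Nonzero rows / pivot columns: 3

rank(A) = 3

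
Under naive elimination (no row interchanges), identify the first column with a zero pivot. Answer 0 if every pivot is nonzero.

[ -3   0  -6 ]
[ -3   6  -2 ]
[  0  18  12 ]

Naive forward elimination:
R2 <- R2 - (1)*R1:  [ 0  6  4 ]
R3 <- R3 - (3)*R2:  [ 0  0  0 ]
Matrix at this point:
[ -3  0  -6 ]
[  0  6   4 ]
[  0  0   0 ]
Pivot entry (3,3) in the last row is zero and there are no rows below to swap with -> zero pivot in column 3 (A is singular).

first zero-pivot column = 3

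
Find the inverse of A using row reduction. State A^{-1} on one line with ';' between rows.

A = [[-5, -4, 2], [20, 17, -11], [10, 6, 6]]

Gauss-Jordan on [A | I]:
R1 <- (1/-5)*R1:  [    1   4/5  -2/5  |  -1/5     0     0 ]
R2 <- R2 - (20)*R1:  [  0   1  -3  |   4   1   0 ]
R3 <- R3 - (10)*R1:  [  0  -2  10  |   2   0   1 ]
R1 <- R1 - (4/5)*R2:  [     1      0      2  |  -17/5   -4/5      0 ]
R3 <- R3 - (-2)*R2:  [  0   0   4  |  10   2   1 ]
R3 <- (1/4)*R3:  [   0    0    1  |  5/2  1/2  1/4 ]
R1 <- R1 - (2)*R3:  [     1      0      0  |  -42/5   -9/5   -1/2 ]
R2 <- R2 - (-3)*R3:  [    0     1     0  |  23/2   5/2   3/4 ]
Right block of [I | A^{-1}] is the inverse:
[ -42/5  -9/5  -1/2 ]
[  23/2   5/2   3/4 ]
[   5/2   1/2   1/4 ]

inverse = [-42/5 -9/5 -1/2; 23/2 5/2 3/4; 5/2 1/2 1/4]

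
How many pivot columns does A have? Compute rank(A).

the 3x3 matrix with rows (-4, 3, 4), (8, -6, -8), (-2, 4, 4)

rank(A) = 2

Row reduction:
R2 <- R2 - (-2)*R1:  [ 0  0  0 ]
R3 <- R3 - (1/2)*R1:  [   0  5/2    2 ]
R2 <-> R3   (pivot in column 2 was zero)
[ -4    3  4 ]
[  0  5/2  2 ]
[  0    0  0 ]
Row echelon form:
[ -4    3  4 ]
[  0  5/2  2 ]
[  0    0  0 ]
Nonzero rows / pivot columns: 2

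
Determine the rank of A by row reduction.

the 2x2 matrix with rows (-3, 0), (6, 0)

Row reduction:
R2 <- R2 - (-2)*R1:  [ 0  0 ]
Row echelon form:
[ -3  0 ]
[  0  0 ]
Nonzero rows / pivot columns: 1

rank(A) = 1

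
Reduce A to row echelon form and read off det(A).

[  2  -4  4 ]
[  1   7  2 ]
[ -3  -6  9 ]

Forward elimination:
R2 <- R2 - (1/2)*R1:  [ 0  9  0 ]
R3 <- R3 - (-3/2)*R1:  [   0  -12   15 ]
R3 <- R3 - (-4/3)*R2:  [  0   0  15 ]
Upper-triangular form:
[ 2  -4   4 ]
[ 0   9   0 ]
[ 0   0  15 ]
det(A) = (-1)^0 * (2) * (9) * (15) = 270  (0 row swaps -> sign +1)

det(A) = 270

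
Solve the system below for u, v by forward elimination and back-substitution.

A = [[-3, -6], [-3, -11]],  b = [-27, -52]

(-1, 5)

Forward elimination on [A|b]:
R2 <- R2 - (1)*R1:  [   0   -5  -25 ]
Row echelon form:
[ -3  -6  |  -27 ]
[  0  -5  |  -25 ]
Back-substitution:
v = (-25) / -5 = 5
u = (-27 - (-6)*(5)) / -3 = -1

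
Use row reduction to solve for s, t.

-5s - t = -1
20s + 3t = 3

Forward elimination on [A|b]:
R2 <- R2 - (-4)*R1:  [  0  -1  -1 ]
Row echelon form:
[ -5  -1  |  -1 ]
[  0  -1  |  -1 ]
Back-substitution:
t = (-1) / -1 = 1
s = (-1 - (-1)*(1)) / -5 = 0

(0, 1)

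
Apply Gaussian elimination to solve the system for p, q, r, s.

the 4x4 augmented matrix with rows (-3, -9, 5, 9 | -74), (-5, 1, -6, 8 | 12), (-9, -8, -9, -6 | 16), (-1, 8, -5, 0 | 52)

(0, 4, -4, -2)

Forward elimination on [A|b]:
R2 <- R2 - (5/3)*R1:  [     0     16  -43/3     -7  406/3 ]
R3 <- R3 - (3)*R1:  [   0   19  -24  -33  238 ]
R4 <- R4 - (1/3)*R1:  [     0     11  -20/3     -3  230/3 ]
R3 <- R3 - (19/16)*R2:  [       0        0  -335/48  -395/16  1855/24 ]
R4 <- R4 - (11/16)*R2:  [      0       0   51/16   29/16  -131/8 ]
R4 <- R4 - (-153/335)*R3:  [       0        0        0  -634/67  1268/67 ]
Row echelon form:
[ -3  -9        5        9  |      -74 ]
[  0  16    -43/3       -7  |    406/3 ]
[  0   0  -335/48  -395/16  |  1855/24 ]
[  0   0        0  -634/67  |  1268/67 ]
Back-substitution:
s = (1268/67) / (-634/67) = -2
r = (1855/24 - (-395/16)*(-2)) / (-335/48) = -4
q = (406/3 - (-43/3)*(-4) - (-7)*(-2)) / 16 = 4
p = (-74 - (-9)*(4) - (5)*(-4) - (9)*(-2)) / -3 = 0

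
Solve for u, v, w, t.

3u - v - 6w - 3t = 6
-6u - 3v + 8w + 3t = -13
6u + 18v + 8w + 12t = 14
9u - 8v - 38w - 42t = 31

(3, 0, 1, -1)

Forward elimination on [A|b]:
R2 <- R2 - (-2)*R1:  [  0  -5  -4  -3  -1 ]
R3 <- R3 - (2)*R1:  [  0  20  20  18   2 ]
R4 <- R4 - (3)*R1:  [   0   -5  -20  -33   13 ]
R3 <- R3 - (-4)*R2:  [  0   0   4   6  -2 ]
R4 <- R4 - (1)*R2:  [   0    0  -16  -30   14 ]
R4 <- R4 - (-4)*R3:  [  0   0   0  -6   6 ]
Row echelon form:
[ 3  -1  -6  -3  |   6 ]
[ 0  -5  -4  -3  |  -1 ]
[ 0   0   4   6  |  -2 ]
[ 0   0   0  -6  |   6 ]
Back-substitution:
t = (6) / -6 = -1
w = (-2 - (6)*(-1)) / 4 = 1
v = (-1 - (-4)*(1) - (-3)*(-1)) / -5 = 0
u = (6 - (-1)*(0) - (-6)*(1) - (-3)*(-1)) / 3 = 3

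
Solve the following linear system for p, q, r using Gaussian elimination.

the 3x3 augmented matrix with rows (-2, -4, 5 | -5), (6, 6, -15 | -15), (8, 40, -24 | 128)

(0, 5, 3)

Forward elimination on [A|b]:
R2 <- R2 - (-3)*R1:  [   0   -6    0  -30 ]
R3 <- R3 - (-4)*R1:  [   0   24   -4  108 ]
R3 <- R3 - (-4)*R2:  [   0    0   -4  -12 ]
Row echelon form:
[ -2  -4   5  |   -5 ]
[  0  -6   0  |  -30 ]
[  0   0  -4  |  -12 ]
Back-substitution:
r = (-12) / -4 = 3
q = (-30) / -6 = 5
p = (-5 - (-4)*(5) - (5)*(3)) / -2 = 0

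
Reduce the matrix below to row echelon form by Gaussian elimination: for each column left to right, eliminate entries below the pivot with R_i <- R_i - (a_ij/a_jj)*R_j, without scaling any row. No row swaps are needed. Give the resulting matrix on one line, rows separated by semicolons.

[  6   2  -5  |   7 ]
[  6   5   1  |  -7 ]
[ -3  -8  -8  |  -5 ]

REF = [6 2 -5 7; 0 3 6 -14; 0 0 7/2 -205/6]

Forward elimination:
R2 <- R2 - (1)*R1:  [   0    3    6  -14 ]
R3 <- R3 - (-1/2)*R1:  [     0     -7  -21/2   -3/2 ]
R3 <- R3 - (-7/3)*R2:  [      0       0     7/2  -205/6 ]
Row echelon form:
[ 6  2   -5  |       7 ]
[ 0  3    6  |     -14 ]
[ 0  0  7/2  |  -205/6 ]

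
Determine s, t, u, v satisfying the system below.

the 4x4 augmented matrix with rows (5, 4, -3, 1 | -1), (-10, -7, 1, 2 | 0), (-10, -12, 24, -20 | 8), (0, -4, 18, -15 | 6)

Forward elimination on [A|b]:
R2 <- R2 - (-2)*R1:  [  0   1  -5   4  -2 ]
R3 <- R3 - (-2)*R1:  [   0   -4   18  -18    6 ]
R3 <- R3 - (-4)*R2:  [  0   0  -2  -2  -2 ]
R4 <- R4 - (-4)*R2:  [  0   0  -2   1  -2 ]
R4 <- R4 - (1)*R3:  [ 0  0  0  3  0 ]
Row echelon form:
[ 5  4  -3   1  |  -1 ]
[ 0  1  -5   4  |  -2 ]
[ 0  0  -2  -2  |  -2 ]
[ 0  0   0   3  |   0 ]
Back-substitution:
v = (0) / 3 = 0
u = (-2 - (-2)*(0)) / -2 = 1
t = (-2 - (-5)*(1) - (4)*(0)) / 1 = 3
s = (-1 - (4)*(3) - (-3)*(1) - (1)*(0)) / 5 = -2

(-2, 3, 1, 0)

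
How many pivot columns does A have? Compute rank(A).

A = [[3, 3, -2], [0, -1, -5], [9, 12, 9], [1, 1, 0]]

rank(A) = 3

Row reduction:
R3 <- R3 - (3)*R1:  [  0   3  15 ]
R4 <- R4 - (1/3)*R1:  [   0    0  2/3 ]
R3 <- R3 - (-3)*R2:  [ 0  0  0 ]
R3 <-> R4   (pivot in column 3 was zero)
[ 3   3   -2 ]
[ 0  -1   -5 ]
[ 0   0  2/3 ]
[ 0   0    0 ]
Row echelon form:
[ 3   3   -2 ]
[ 0  -1   -5 ]
[ 0   0  2/3 ]
[ 0   0    0 ]
Nonzero rows / pivot columns: 3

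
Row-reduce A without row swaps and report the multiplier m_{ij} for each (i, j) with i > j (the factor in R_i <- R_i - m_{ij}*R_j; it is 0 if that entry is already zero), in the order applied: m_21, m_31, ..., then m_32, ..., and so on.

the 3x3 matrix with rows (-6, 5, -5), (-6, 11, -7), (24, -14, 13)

Forward elimination:
R2 <- R2 - (1)*R1:  [  0   6  -2 ]
R3 <- R3 - (-4)*R1:  [  0   6  -7 ]
R3 <- R3 - (1)*R2:  [  0   0  -5 ]
Multipliers (in order of application): m_{21} = 1, m_{31} = -4, m_{32} = 1

multipliers: 1, -4, 1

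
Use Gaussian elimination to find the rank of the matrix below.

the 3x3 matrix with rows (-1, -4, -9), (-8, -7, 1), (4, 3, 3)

rank(A) = 3

Row reduction:
R2 <- R2 - (8)*R1:  [  0  25  73 ]
R3 <- R3 - (-4)*R1:  [   0  -13  -33 ]
R3 <- R3 - (-13/25)*R2:  [      0       0  124/25 ]
Row echelon form:
[ -1  -4      -9 ]
[  0  25      73 ]
[  0   0  124/25 ]
Nonzero rows / pivot columns: 3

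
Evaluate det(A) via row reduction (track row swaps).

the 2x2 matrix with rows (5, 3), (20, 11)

Forward elimination:
R2 <- R2 - (4)*R1:  [  0  -1 ]
Upper-triangular form:
[ 5   3 ]
[ 0  -1 ]
det(A) = (-1)^0 * (5) * (-1) = -5  (0 row swaps -> sign +1)

det(A) = -5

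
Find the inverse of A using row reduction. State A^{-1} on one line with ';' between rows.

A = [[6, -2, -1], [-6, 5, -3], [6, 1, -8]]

Gauss-Jordan on [A | I]:
R1 <- (1/6)*R1:  [    1  -1/3  -1/6  |   1/6     0     0 ]
R2 <- R2 - (-6)*R1:  [  0   3  -4  |   1   1   0 ]
R3 <- R3 - (6)*R1:  [  0   3  -7  |  -1   0   1 ]
R2 <- (1/3)*R2:  [    0     1  -4/3  |   1/3   1/3     0 ]
R1 <- R1 - (-1/3)*R2:  [      1       0  -11/18  |    5/18     1/9       0 ]
R3 <- R3 - (3)*R2:  [  0   0  -3  |  -2  -1   1 ]
R3 <- (1/-3)*R3:  [    0     0     1  |   2/3   1/3  -1/3 ]
R1 <- R1 - (-11/18)*R3:  [      1       0       0  |   37/54   17/54  -11/54 ]
R2 <- R2 - (-4/3)*R3:  [    0     1     0  |  11/9   7/9  -4/9 ]
Right block of [I | A^{-1}] is the inverse:
[ 37/54  17/54  -11/54 ]
[  11/9    7/9    -4/9 ]
[   2/3    1/3    -1/3 ]

inverse = [37/54 17/54 -11/54; 11/9 7/9 -4/9; 2/3 1/3 -1/3]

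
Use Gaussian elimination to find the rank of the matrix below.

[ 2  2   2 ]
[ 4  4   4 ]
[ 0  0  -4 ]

rank(A) = 2

Row reduction:
R2 <- R2 - (2)*R1:  [ 0  0  0 ]
R2 <-> R3   (pivot in column 3 was zero)
[ 2  2   2 ]
[ 0  0  -4 ]
[ 0  0   0 ]
Row echelon form:
[ 2  2   2 ]
[ 0  0  -4 ]
[ 0  0   0 ]
Nonzero rows / pivot columns: 2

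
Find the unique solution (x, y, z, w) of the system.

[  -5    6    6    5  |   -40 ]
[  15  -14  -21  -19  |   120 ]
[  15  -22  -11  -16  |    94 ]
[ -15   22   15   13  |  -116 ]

Forward elimination on [A|b]:
R2 <- R2 - (-3)*R1:  [  0   4  -3  -4   0 ]
R3 <- R3 - (-3)*R1:  [   0   -4    7   -1  -26 ]
R4 <- R4 - (3)*R1:  [  0   4  -3  -2   4 ]
R3 <- R3 - (-1)*R2:  [   0    0    4   -5  -26 ]
R4 <- R4 - (1)*R2:  [ 0  0  0  2  4 ]
Row echelon form:
[ -5  6   6   5  |  -40 ]
[  0  4  -3  -4  |    0 ]
[  0  0   4  -5  |  -26 ]
[  0  0   0   2  |    4 ]
Back-substitution:
w = (4) / 2 = 2
z = (-26 - (-5)*(2)) / 4 = -4
y = (0 - (-3)*(-4) - (-4)*(2)) / 4 = -1
x = (-40 - (6)*(-1) - (6)*(-4) - (5)*(2)) / -5 = 4

(4, -1, -4, 2)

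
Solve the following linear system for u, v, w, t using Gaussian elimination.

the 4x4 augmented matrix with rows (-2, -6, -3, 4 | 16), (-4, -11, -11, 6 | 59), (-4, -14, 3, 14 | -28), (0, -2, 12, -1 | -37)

(-3, -3, -4, -5)

Forward elimination on [A|b]:
R2 <- R2 - (2)*R1:  [  0   1  -5  -2  27 ]
R3 <- R3 - (2)*R1:  [   0   -2    9    6  -60 ]
R3 <- R3 - (-2)*R2:  [  0   0  -1   2  -6 ]
R4 <- R4 - (-2)*R2:  [  0   0   2  -5  17 ]
R4 <- R4 - (-2)*R3:  [  0   0   0  -1   5 ]
Row echelon form:
[ -2  -6  -3   4  |  16 ]
[  0   1  -5  -2  |  27 ]
[  0   0  -1   2  |  -6 ]
[  0   0   0  -1  |   5 ]
Back-substitution:
t = (5) / -1 = -5
w = (-6 - (2)*(-5)) / -1 = -4
v = (27 - (-5)*(-4) - (-2)*(-5)) / 1 = -3
u = (16 - (-6)*(-3) - (-3)*(-4) - (4)*(-5)) / -2 = -3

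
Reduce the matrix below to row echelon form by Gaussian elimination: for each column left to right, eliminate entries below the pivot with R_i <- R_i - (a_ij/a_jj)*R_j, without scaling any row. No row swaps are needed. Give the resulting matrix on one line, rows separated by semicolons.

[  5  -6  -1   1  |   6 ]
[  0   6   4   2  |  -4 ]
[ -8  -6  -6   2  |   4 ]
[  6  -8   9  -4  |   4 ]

Forward elimination:
R3 <- R3 - (-8/5)*R1:  [     0  -78/5  -38/5   18/5   68/5 ]
R4 <- R4 - (6/5)*R1:  [     0   -4/5   51/5  -26/5  -16/5 ]
R3 <- R3 - (-13/5)*R2:  [    0     0  14/5  44/5  16/5 ]
R4 <- R4 - (-2/15)*R2:  [      0       0  161/15  -74/15  -56/15 ]
R4 <- R4 - (23/6)*R3:  [      0       0       0  -116/3     -16 ]
Row echelon form:
[ 5  -6    -1       1  |     6 ]
[ 0   6     4       2  |    -4 ]
[ 0   0  14/5    44/5  |  16/5 ]
[ 0   0     0  -116/3  |   -16 ]

REF = [5 -6 -1 1 6; 0 6 4 2 -4; 0 0 14/5 44/5 16/5; 0 0 0 -116/3 -16]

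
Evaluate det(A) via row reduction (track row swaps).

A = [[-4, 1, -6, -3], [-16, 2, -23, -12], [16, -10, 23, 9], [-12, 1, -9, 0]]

Forward elimination:
R2 <- R2 - (4)*R1:  [  0  -2   1   0 ]
R3 <- R3 - (-4)*R1:  [  0  -6  -1  -3 ]
R4 <- R4 - (3)*R1:  [  0  -2   9   9 ]
R3 <- R3 - (3)*R2:  [  0   0  -4  -3 ]
R4 <- R4 - (1)*R2:  [ 0  0  8  9 ]
R4 <- R4 - (-2)*R3:  [ 0  0  0  3 ]
Upper-triangular form:
[ -4   1  -6  -3 ]
[  0  -2   1   0 ]
[  0   0  -4  -3 ]
[  0   0   0   3 ]
det(A) = (-1)^0 * (-4) * (-2) * (-4) * (3) = -96  (0 row swaps -> sign +1)

det(A) = -96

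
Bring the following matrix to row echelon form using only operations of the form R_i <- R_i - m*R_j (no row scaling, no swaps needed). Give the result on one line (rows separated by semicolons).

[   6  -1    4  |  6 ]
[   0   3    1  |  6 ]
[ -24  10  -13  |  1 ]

REF = [6 -1 4 6; 0 3 1 6; 0 0 1 13]

Forward elimination:
R3 <- R3 - (-4)*R1:  [  0   6   3  25 ]
R3 <- R3 - (2)*R2:  [  0   0   1  13 ]
Row echelon form:
[ 6  -1  4  |   6 ]
[ 0   3  1  |   6 ]
[ 0   0  1  |  13 ]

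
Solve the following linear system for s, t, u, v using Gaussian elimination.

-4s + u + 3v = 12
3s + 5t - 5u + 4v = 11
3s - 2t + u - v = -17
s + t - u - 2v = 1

Forward elimination on [A|b]:
R2 <- R2 - (-3/4)*R1:  [     0      5  -17/4   25/4     20 ]
R3 <- R3 - (-3/4)*R1:  [   0   -2  7/4  5/4   -8 ]
R4 <- R4 - (-1/4)*R1:  [    0     1  -3/4  -5/4     4 ]
R3 <- R3 - (-2/5)*R2:  [    0     0  1/20  15/4     0 ]
R4 <- R4 - (1/5)*R2:  [    0     0  1/10  -5/2     0 ]
R4 <- R4 - (2)*R3:  [   0    0    0  -10    0 ]
Row echelon form:
[ -4  0      1     3  |  12 ]
[  0  5  -17/4  25/4  |  20 ]
[  0  0   1/20  15/4  |   0 ]
[  0  0      0   -10  |   0 ]
Back-substitution:
v = (0) / -10 = 0
u = (0 - (15/4)*(0)) / (1/20) = 0
t = (20 - (-17/4)*(0) - (25/4)*(0)) / 5 = 4
s = (12 - (1)*(0) - (3)*(0)) / -4 = -3

(-3, 4, 0, 0)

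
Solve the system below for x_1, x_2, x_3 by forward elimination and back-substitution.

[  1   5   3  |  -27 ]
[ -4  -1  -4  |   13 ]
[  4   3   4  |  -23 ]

(-2, -5, 0)

Forward elimination on [A|b]:
R2 <- R2 - (-4)*R1:  [   0   19    8  -95 ]
R3 <- R3 - (4)*R1:  [   0  -17   -8   85 ]
R3 <- R3 - (-17/19)*R2:  [      0       0  -16/19       0 ]
Row echelon form:
[ 1   5       3  |  -27 ]
[ 0  19       8  |  -95 ]
[ 0   0  -16/19  |    0 ]
Back-substitution:
x_3 = (0) / (-16/19) = 0
x_2 = (-95 - (8)*(0)) / 19 = -5
x_1 = (-27 - (5)*(-5) - (3)*(0)) / 1 = -2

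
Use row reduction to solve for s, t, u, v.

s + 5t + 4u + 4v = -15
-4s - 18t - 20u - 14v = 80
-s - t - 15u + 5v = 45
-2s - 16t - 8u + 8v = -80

(0, 5, -5, -5)

Forward elimination on [A|b]:
R2 <- R2 - (-4)*R1:  [  0   2  -4   2  20 ]
R3 <- R3 - (-1)*R1:  [   0    4  -11    9   30 ]
R4 <- R4 - (-2)*R1:  [    0    -6     0    16  -110 ]
R3 <- R3 - (2)*R2:  [   0    0   -3    5  -10 ]
R4 <- R4 - (-3)*R2:  [   0    0  -12   22  -50 ]
R4 <- R4 - (4)*R3:  [   0    0    0    2  -10 ]
Row echelon form:
[ 1  5   4  4  |  -15 ]
[ 0  2  -4  2  |   20 ]
[ 0  0  -3  5  |  -10 ]
[ 0  0   0  2  |  -10 ]
Back-substitution:
v = (-10) / 2 = -5
u = (-10 - (5)*(-5)) / -3 = -5
t = (20 - (-4)*(-5) - (2)*(-5)) / 2 = 5
s = (-15 - (5)*(5) - (4)*(-5) - (4)*(-5)) / 1 = 0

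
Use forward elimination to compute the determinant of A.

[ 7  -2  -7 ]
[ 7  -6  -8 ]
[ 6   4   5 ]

det(A) = -268

Forward elimination:
R2 <- R2 - (1)*R1:  [  0  -4  -1 ]
R3 <- R3 - (6/7)*R1:  [    0  40/7    11 ]
R3 <- R3 - (-10/7)*R2:  [    0     0  67/7 ]
Upper-triangular form:
[ 7  -2    -7 ]
[ 0  -4    -1 ]
[ 0   0  67/7 ]
det(A) = (-1)^0 * (7) * (-4) * (67/7) = -268  (0 row swaps -> sign +1)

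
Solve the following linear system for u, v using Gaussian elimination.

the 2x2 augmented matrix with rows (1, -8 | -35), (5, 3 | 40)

Forward elimination on [A|b]:
R2 <- R2 - (5)*R1:  [   0   43  215 ]
Row echelon form:
[ 1  -8  |  -35 ]
[ 0  43  |  215 ]
Back-substitution:
v = (215) / 43 = 5
u = (-35 - (-8)*(5)) / 1 = 5

(5, 5)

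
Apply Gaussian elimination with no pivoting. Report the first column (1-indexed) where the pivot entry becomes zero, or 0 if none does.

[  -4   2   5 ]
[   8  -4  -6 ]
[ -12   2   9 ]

Naive forward elimination:
R2 <- R2 - (-2)*R1:  [ 0  0  4 ]
R3 <- R3 - (3)*R1:  [  0  -4  -6 ]
Matrix at this point:
[ -4   2   5 ]
[  0   0   4 ]
[  0  -4  -6 ]
Pivot entry (2,2) is zero but row 3 has -4 in column 2 -> naive elimination stops; a row interchange (e.g. R2 <-> R3) would be required here.

first zero-pivot column = 2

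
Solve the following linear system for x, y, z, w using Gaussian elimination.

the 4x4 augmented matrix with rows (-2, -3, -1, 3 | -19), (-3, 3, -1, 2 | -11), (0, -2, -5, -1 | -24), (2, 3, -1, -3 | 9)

(1, 1, 5, -3)

Forward elimination on [A|b]:
R2 <- R2 - (3/2)*R1:  [    0  15/2   1/2  -5/2  35/2 ]
R4 <- R4 - (-1)*R1:  [   0    0   -2    0  -10 ]
R3 <- R3 - (-4/15)*R2:  [      0       0  -73/15    -5/3   -58/3 ]
R4 <- R4 - (30/73)*R3:  [       0        0        0    50/73  -150/73 ]
Row echelon form:
[ -2    -3      -1      3  |      -19 ]
[  0  15/2     1/2   -5/2  |     35/2 ]
[  0     0  -73/15   -5/3  |    -58/3 ]
[  0     0       0  50/73  |  -150/73 ]
Back-substitution:
w = (-150/73) / (50/73) = -3
z = (-58/3 - (-5/3)*(-3)) / (-73/15) = 5
y = (35/2 - (1/2)*(5) - (-5/2)*(-3)) / (15/2) = 1
x = (-19 - (-3)*(1) - (-1)*(5) - (3)*(-3)) / -2 = 1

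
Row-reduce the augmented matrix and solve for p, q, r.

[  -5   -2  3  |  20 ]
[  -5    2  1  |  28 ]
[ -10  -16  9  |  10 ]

(-4, 3, 2)

Forward elimination on [A|b]:
R2 <- R2 - (1)*R1:  [  0   4  -2   8 ]
R3 <- R3 - (2)*R1:  [   0  -12    3  -30 ]
R3 <- R3 - (-3)*R2:  [  0   0  -3  -6 ]
Row echelon form:
[ -5  -2   3  |  20 ]
[  0   4  -2  |   8 ]
[  0   0  -3  |  -6 ]
Back-substitution:
r = (-6) / -3 = 2
q = (8 - (-2)*(2)) / 4 = 3
p = (20 - (-2)*(3) - (3)*(2)) / -5 = -4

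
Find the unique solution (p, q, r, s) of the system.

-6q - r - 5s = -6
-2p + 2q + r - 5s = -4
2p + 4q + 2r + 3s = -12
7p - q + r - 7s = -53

(-5, 0, -4, 2)

Forward elimination on [A|b]:
R1 <-> R2   (pivot in column 1 was zero)
[ -2   2   1  -5   -4 ]
[  0  -6  -1  -5   -6 ]
[  2   4   2   3  -12 ]
[  7  -1   1  -7  -53 ]
R3 <- R3 - (-1)*R1:  [   0    6    3   -2  -16 ]
R4 <- R4 - (-7/2)*R1:  [     0      6    9/2  -49/2    -67 ]
R3 <- R3 - (-1)*R2:  [   0    0    2   -7  -22 ]
R4 <- R4 - (-1)*R2:  [     0      0    7/2  -59/2    -73 ]
R4 <- R4 - (7/4)*R3:  [     0      0      0  -69/4  -69/2 ]
Row echelon form:
[ -2   2   1     -5  |     -4 ]
[  0  -6  -1     -5  |     -6 ]
[  0   0   2     -7  |    -22 ]
[  0   0   0  -69/4  |  -69/2 ]
Back-substitution:
s = (-69/2) / (-69/4) = 2
r = (-22 - (-7)*(2)) / 2 = -4
q = (-6 - (-1)*(-4) - (-5)*(2)) / -6 = 0
p = (-4 - (2)*(0) - (1)*(-4) - (-5)*(2)) / -2 = -5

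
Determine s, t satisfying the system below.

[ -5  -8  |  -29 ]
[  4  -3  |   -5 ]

(1, 3)

Forward elimination on [A|b]:
R2 <- R2 - (-4/5)*R1:  [      0   -47/5  -141/5 ]
Row echelon form:
[ -5     -8  |     -29 ]
[  0  -47/5  |  -141/5 ]
Back-substitution:
t = (-141/5) / (-47/5) = 3
s = (-29 - (-8)*(3)) / -5 = 1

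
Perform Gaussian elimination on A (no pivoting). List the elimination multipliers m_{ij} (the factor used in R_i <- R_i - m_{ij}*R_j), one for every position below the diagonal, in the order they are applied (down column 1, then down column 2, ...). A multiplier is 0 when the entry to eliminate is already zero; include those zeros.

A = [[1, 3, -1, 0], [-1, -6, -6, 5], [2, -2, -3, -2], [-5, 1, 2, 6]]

Forward elimination:
R2 <- R2 - (-1)*R1:  [  0  -3  -7   5 ]
R3 <- R3 - (2)*R1:  [  0  -8  -1  -2 ]
R4 <- R4 - (-5)*R1:  [  0  16  -3   6 ]
R3 <- R3 - (8/3)*R2:  [     0      0   53/3  -46/3 ]
R4 <- R4 - (-16/3)*R2:  [      0       0  -121/3    98/3 ]
R4 <- R4 - (-121/53)*R3:  [       0        0        0  -124/53 ]
Multipliers (in order of application): m_{21} = -1, m_{31} = 2, m_{41} = -5, m_{32} = 8/3, m_{42} = -16/3, m_{43} = -121/53

multipliers: -1, 2, -5, 8/3, -16/3, -121/53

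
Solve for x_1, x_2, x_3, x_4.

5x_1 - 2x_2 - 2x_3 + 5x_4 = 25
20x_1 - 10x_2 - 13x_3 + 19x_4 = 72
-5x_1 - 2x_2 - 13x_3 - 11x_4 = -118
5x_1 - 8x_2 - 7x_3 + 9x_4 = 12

Forward elimination on [A|b]:
R2 <- R2 - (4)*R1:  [   0   -2   -5   -1  -28 ]
R3 <- R3 - (-1)*R1:  [   0   -4  -15   -6  -93 ]
R4 <- R4 - (1)*R1:  [   0   -6   -5    4  -13 ]
R3 <- R3 - (2)*R2:  [   0    0   -5   -4  -37 ]
R4 <- R4 - (3)*R2:  [  0   0  10   7  71 ]
R4 <- R4 - (-2)*R3:  [  0   0   0  -1  -3 ]
Row echelon form:
[ 5  -2  -2   5  |   25 ]
[ 0  -2  -5  -1  |  -28 ]
[ 0   0  -5  -4  |  -37 ]
[ 0   0   0  -1  |   -3 ]
Back-substitution:
x_4 = (-3) / -1 = 3
x_3 = (-37 - (-4)*(3)) / -5 = 5
x_2 = (-28 - (-5)*(5) - (-1)*(3)) / -2 = 0
x_1 = (25 - (-2)*(0) - (-2)*(5) - (5)*(3)) / 5 = 4

(4, 0, 5, 3)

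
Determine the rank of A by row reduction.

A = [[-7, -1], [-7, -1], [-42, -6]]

Row reduction:
R2 <- R2 - (1)*R1:  [ 0  0 ]
R3 <- R3 - (6)*R1:  [ 0  0 ]
Row echelon form:
[ -7  -1 ]
[  0   0 ]
[  0   0 ]
Nonzero rows / pivot columns: 1

rank(A) = 1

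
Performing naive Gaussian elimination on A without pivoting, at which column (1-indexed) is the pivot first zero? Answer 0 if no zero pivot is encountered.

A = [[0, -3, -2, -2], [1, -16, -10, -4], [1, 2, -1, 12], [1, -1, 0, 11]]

first zero-pivot column = 1

Naive forward elimination:
Pivot entry (1,1) is zero but row 2 has 1 in column 1 -> naive elimination stops; a row interchange (e.g. R1 <-> R2) would be required here.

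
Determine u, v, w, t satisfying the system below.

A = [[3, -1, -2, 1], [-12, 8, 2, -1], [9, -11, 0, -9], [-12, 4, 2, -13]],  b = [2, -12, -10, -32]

Forward elimination on [A|b]:
R2 <- R2 - (-4)*R1:  [  0   4  -6   3  -4 ]
R3 <- R3 - (3)*R1:  [   0   -8    6  -12  -16 ]
R4 <- R4 - (-4)*R1:  [   0    0   -6   -9  -24 ]
R3 <- R3 - (-2)*R2:  [   0    0   -6   -6  -24 ]
R4 <- R4 - (1)*R3:  [  0   0   0  -3   0 ]
Row echelon form:
[ 3  -1  -2   1  |    2 ]
[ 0   4  -6   3  |   -4 ]
[ 0   0  -6  -6  |  -24 ]
[ 0   0   0  -3  |    0 ]
Back-substitution:
t = (0) / -3 = 0
w = (-24 - (-6)*(0)) / -6 = 4
v = (-4 - (-6)*(4) - (3)*(0)) / 4 = 5
u = (2 - (-1)*(5) - (-2)*(4) - (1)*(0)) / 3 = 5

(5, 5, 4, 0)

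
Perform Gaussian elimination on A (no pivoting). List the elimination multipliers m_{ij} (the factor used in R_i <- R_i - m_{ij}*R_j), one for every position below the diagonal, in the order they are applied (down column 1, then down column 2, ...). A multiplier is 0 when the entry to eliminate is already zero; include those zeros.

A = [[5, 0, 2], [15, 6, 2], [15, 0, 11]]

Forward elimination:
R2 <- R2 - (3)*R1:  [  0   6  -4 ]
R3 <- R3 - (3)*R1:  [ 0  0  5 ]
R3: entry in column 2 is already 0 -> m_{32} = 0 (no row operation needed)
Multipliers (in order of application): m_{21} = 3, m_{31} = 3, m_{32} = 0

multipliers: 3, 3, 0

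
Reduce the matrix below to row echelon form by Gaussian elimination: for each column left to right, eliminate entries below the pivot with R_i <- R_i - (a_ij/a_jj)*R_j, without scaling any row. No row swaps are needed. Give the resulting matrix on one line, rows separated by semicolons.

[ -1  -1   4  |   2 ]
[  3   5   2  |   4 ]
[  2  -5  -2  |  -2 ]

Forward elimination:
R2 <- R2 - (-3)*R1:  [  0   2  14  10 ]
R3 <- R3 - (-2)*R1:  [  0  -7   6   2 ]
R3 <- R3 - (-7/2)*R2:  [  0   0  55  37 ]
Row echelon form:
[ -1  -1   4  |   2 ]
[  0   2  14  |  10 ]
[  0   0  55  |  37 ]

REF = [-1 -1 4 2; 0 2 14 10; 0 0 55 37]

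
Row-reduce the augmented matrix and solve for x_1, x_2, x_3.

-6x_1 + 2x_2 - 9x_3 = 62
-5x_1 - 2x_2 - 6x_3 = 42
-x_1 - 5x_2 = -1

Forward elimination on [A|b]:
R2 <- R2 - (5/6)*R1:  [     0  -11/3    3/2  -29/3 ]
R3 <- R3 - (1/6)*R1:  [     0  -16/3    3/2  -34/3 ]
R3 <- R3 - (16/11)*R2:  [      0       0  -15/22   30/11 ]
Row echelon form:
[ -6      2      -9  |     62 ]
[  0  -11/3     3/2  |  -29/3 ]
[  0      0  -15/22  |  30/11 ]
Back-substitution:
x_3 = (30/11) / (-15/22) = -4
x_2 = (-29/3 - (3/2)*(-4)) / (-11/3) = 1
x_1 = (62 - (2)*(1) - (-9)*(-4)) / -6 = -4

(-4, 1, -4)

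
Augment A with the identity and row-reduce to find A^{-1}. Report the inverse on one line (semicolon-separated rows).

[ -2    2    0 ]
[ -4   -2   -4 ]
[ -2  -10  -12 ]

inverse = [1/3 -1/2 1/6; 5/6 -1/2 1/6; -3/4 1/2 -1/4]

Gauss-Jordan on [A | I]:
R1 <- (1/-2)*R1:  [    1    -1     0  |  -1/2     0     0 ]
R2 <- R2 - (-4)*R1:  [  0  -6  -4  |  -2   1   0 ]
R3 <- R3 - (-2)*R1:  [   0  -12  -12  |   -1    0    1 ]
R2 <- (1/-6)*R2:  [    0     1   2/3  |   1/3  -1/6     0 ]
R1 <- R1 - (-1)*R2:  [    1     0   2/3  |  -1/6  -1/6     0 ]
R3 <- R3 - (-12)*R2:  [  0   0  -4  |   3  -2   1 ]
R3 <- (1/-4)*R3:  [    0     0     1  |  -3/4   1/2  -1/4 ]
R1 <- R1 - (2/3)*R3:  [    1     0     0  |   1/3  -1/2   1/6 ]
R2 <- R2 - (2/3)*R3:  [    0     1     0  |   5/6  -1/2   1/6 ]
Right block of [I | A^{-1}] is the inverse:
[  1/3  -1/2   1/6 ]
[  5/6  -1/2   1/6 ]
[ -3/4   1/2  -1/4 ]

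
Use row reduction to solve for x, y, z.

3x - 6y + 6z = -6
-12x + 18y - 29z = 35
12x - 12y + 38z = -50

(-2, -1, -1)

Forward elimination on [A|b]:
R2 <- R2 - (-4)*R1:  [  0  -6  -5  11 ]
R3 <- R3 - (4)*R1:  [   0   12   14  -26 ]
R3 <- R3 - (-2)*R2:  [  0   0   4  -4 ]
Row echelon form:
[ 3  -6   6  |  -6 ]
[ 0  -6  -5  |  11 ]
[ 0   0   4  |  -4 ]
Back-substitution:
z = (-4) / 4 = -1
y = (11 - (-5)*(-1)) / -6 = -1
x = (-6 - (-6)*(-1) - (6)*(-1)) / 3 = -2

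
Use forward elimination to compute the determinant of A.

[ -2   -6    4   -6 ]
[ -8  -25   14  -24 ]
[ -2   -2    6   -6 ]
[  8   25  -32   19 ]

det(A) = 60

Forward elimination:
R2 <- R2 - (4)*R1:  [  0  -1  -2   0 ]
R3 <- R3 - (1)*R1:  [ 0  4  2  0 ]
R4 <- R4 - (-4)*R1:  [   0    1  -16   -5 ]
R3 <- R3 - (-4)*R2:  [  0   0  -6   0 ]
R4 <- R4 - (-1)*R2:  [   0    0  -18   -5 ]
R4 <- R4 - (3)*R3:  [  0   0   0  -5 ]
Upper-triangular form:
[ -2  -6   4  -6 ]
[  0  -1  -2   0 ]
[  0   0  -6   0 ]
[  0   0   0  -5 ]
det(A) = (-1)^0 * (-2) * (-1) * (-6) * (-5) = 60  (0 row swaps -> sign +1)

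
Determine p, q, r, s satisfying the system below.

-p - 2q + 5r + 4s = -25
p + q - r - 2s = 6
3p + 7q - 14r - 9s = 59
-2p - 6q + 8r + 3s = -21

(-1, -3, -4, -3)

Forward elimination on [A|b]:
R2 <- R2 - (-1)*R1:  [   0   -1    4    2  -19 ]
R3 <- R3 - (-3)*R1:  [   0    1    1    3  -16 ]
R4 <- R4 - (2)*R1:  [  0  -2  -2  -5  29 ]
R3 <- R3 - (-1)*R2:  [   0    0    5    5  -35 ]
R4 <- R4 - (2)*R2:  [   0    0  -10   -9   67 ]
R4 <- R4 - (-2)*R3:  [  0   0   0   1  -3 ]
Row echelon form:
[ -1  -2  5  4  |  -25 ]
[  0  -1  4  2  |  -19 ]
[  0   0  5  5  |  -35 ]
[  0   0  0  1  |   -3 ]
Back-substitution:
s = (-3) / 1 = -3
r = (-35 - (5)*(-3)) / 5 = -4
q = (-19 - (4)*(-4) - (2)*(-3)) / -1 = -3
p = (-25 - (-2)*(-3) - (5)*(-4) - (4)*(-3)) / -1 = -1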